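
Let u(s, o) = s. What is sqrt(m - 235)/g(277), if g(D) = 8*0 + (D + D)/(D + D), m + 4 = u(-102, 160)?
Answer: I*sqrt(341) ≈ 18.466*I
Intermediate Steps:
m = -106 (m = -4 - 102 = -106)
g(D) = 1 (g(D) = 0 + (2*D)/((2*D)) = 0 + (2*D)*(1/(2*D)) = 0 + 1 = 1)
sqrt(m - 235)/g(277) = sqrt(-106 - 235)/1 = sqrt(-341)*1 = (I*sqrt(341))*1 = I*sqrt(341)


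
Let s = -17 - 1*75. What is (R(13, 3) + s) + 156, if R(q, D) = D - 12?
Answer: 55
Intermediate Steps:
s = -92 (s = -17 - 75 = -92)
R(q, D) = -12 + D
(R(13, 3) + s) + 156 = ((-12 + 3) - 92) + 156 = (-9 - 92) + 156 = -101 + 156 = 55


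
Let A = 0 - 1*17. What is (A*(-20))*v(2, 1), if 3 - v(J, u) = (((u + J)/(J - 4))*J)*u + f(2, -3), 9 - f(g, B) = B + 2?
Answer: -1360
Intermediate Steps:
f(g, B) = 7 - B (f(g, B) = 9 - (B + 2) = 9 - (2 + B) = 9 + (-2 - B) = 7 - B)
v(J, u) = -7 - J*u*(J + u)/(-4 + J) (v(J, u) = 3 - ((((u + J)/(J - 4))*J)*u + (7 - 1*(-3))) = 3 - ((((J + u)/(-4 + J))*J)*u + (7 + 3)) = 3 - ((((J + u)/(-4 + J))*J)*u + 10) = 3 - ((J*(J + u)/(-4 + J))*u + 10) = 3 - (J*u*(J + u)/(-4 + J) + 10) = 3 - (10 + J*u*(J + u)/(-4 + J)) = 3 + (-10 - J*u*(J + u)/(-4 + J)) = -7 - J*u*(J + u)/(-4 + J))
A = -17 (A = 0 - 17 = -17)
(A*(-20))*v(2, 1) = (-17*(-20))*((28 - 7*2 - 1*2*1² - 1*1*2²)/(-4 + 2)) = 340*((28 - 14 - 1*2*1 - 1*1*4)/(-2)) = 340*(-(28 - 14 - 2 - 4)/2) = 340*(-½*8) = 340*(-4) = -1360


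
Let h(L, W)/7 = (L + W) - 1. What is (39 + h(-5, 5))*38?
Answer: 1216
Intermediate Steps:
h(L, W) = -7 + 7*L + 7*W (h(L, W) = 7*((L + W) - 1) = 7*(-1 + L + W) = -7 + 7*L + 7*W)
(39 + h(-5, 5))*38 = (39 + (-7 + 7*(-5) + 7*5))*38 = (39 + (-7 - 35 + 35))*38 = (39 - 7)*38 = 32*38 = 1216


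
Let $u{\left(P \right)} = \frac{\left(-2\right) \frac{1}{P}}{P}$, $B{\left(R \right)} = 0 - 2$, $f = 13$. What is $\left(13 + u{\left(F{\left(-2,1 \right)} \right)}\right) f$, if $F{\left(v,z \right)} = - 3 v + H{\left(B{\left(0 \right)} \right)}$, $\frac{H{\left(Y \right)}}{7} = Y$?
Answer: $\frac{5395}{32} \approx 168.59$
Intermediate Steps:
$B{\left(R \right)} = -2$ ($B{\left(R \right)} = 0 - 2 = -2$)
$H{\left(Y \right)} = 7 Y$
$F{\left(v,z \right)} = -14 - 3 v$ ($F{\left(v,z \right)} = - 3 v + 7 \left(-2\right) = - 3 v - 14 = -14 - 3 v$)
$u{\left(P \right)} = - \frac{2}{P^{2}}$
$\left(13 + u{\left(F{\left(-2,1 \right)} \right)}\right) f = \left(13 - \frac{2}{\left(-14 - -6\right)^{2}}\right) 13 = \left(13 - \frac{2}{\left(-14 + 6\right)^{2}}\right) 13 = \left(13 - \frac{2}{64}\right) 13 = \left(13 - \frac{1}{32}\right) 13 = \frac{415}{32} \cdot 13 = \frac{5395}{32}$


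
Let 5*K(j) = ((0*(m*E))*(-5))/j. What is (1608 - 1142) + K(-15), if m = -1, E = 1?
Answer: 466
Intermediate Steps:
K(j) = 0 (K(j) = (((0*(-1*1))*(-5))/j)/5 = (((0*(-1))*(-5))/j)/5 = ((0*(-5))/j)/5 = (0/j)/5 = (⅕)*0 = 0)
(1608 - 1142) + K(-15) = (1608 - 1142) + 0 = 466 + 0 = 466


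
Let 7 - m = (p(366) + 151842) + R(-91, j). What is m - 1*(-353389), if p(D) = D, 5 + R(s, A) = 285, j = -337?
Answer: 200908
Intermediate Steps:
R(s, A) = 280 (R(s, A) = -5 + 285 = 280)
m = -152481 (m = 7 - ((366 + 151842) + 280) = 7 - (152208 + 280) = 7 - 1*152488 = 7 - 152488 = -152481)
m - 1*(-353389) = -152481 - 1*(-353389) = -152481 + 353389 = 200908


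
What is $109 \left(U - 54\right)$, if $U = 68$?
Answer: $1526$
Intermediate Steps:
$109 \left(U - 54\right) = 109 \left(68 - 54\right) = 109 \cdot 14 = 1526$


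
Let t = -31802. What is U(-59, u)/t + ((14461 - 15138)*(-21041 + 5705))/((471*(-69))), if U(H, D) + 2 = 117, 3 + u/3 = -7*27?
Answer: -36687456881/114837022 ≈ -319.47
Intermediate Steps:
u = -576 (u = -9 + 3*(-7*27) = -9 + 3*(-189) = -9 - 567 = -576)
U(H, D) = 115 (U(H, D) = -2 + 117 = 115)
U(-59, u)/t + ((14461 - 15138)*(-21041 + 5705))/((471*(-69))) = 115/(-31802) + ((14461 - 15138)*(-21041 + 5705))/((471*(-69))) = 115*(-1/31802) - 677*(-15336)/(-32499) = -115/31802 + 10382472*(-1/32499) = -115/31802 - 1153608/3611 = -36687456881/114837022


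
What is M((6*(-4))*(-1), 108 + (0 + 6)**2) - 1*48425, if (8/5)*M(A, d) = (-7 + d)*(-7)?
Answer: -392195/8 ≈ -49024.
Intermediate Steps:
M(A, d) = 245/8 - 35*d/8 (M(A, d) = 5*((-7 + d)*(-7))/8 = 5*(49 - 7*d)/8 = 245/8 - 35*d/8)
M((6*(-4))*(-1), 108 + (0 + 6)**2) - 1*48425 = (245/8 - 35*(108 + (0 + 6)**2)/8) - 1*48425 = (245/8 - 35*(108 + 6**2)/8) - 48425 = (245/8 - 35*(108 + 36)/8) - 48425 = (245/8 - 35/8*144) - 48425 = (245/8 - 630) - 48425 = -4795/8 - 48425 = -392195/8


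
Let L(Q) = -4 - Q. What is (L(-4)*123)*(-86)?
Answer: 0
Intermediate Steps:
(L(-4)*123)*(-86) = ((-4 - 1*(-4))*123)*(-86) = ((-4 + 4)*123)*(-86) = (0*123)*(-86) = 0*(-86) = 0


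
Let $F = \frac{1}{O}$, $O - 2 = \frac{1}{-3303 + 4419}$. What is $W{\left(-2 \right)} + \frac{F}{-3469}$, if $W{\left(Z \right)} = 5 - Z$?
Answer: $\frac{54222823}{7746277} \approx 6.9999$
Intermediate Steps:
$O = \frac{2233}{1116}$ ($O = 2 + \frac{1}{-3303 + 4419} = 2 + \frac{1}{1116} = \frac{2233}{1116} \approx 2.0009$)
$F = \frac{1116}{2233}$ ($F = \frac{1}{\frac{2233}{1116}} = \frac{1116}{2233} \approx 0.49978$)
$W{\left(-2 \right)} + \frac{F}{-3469} = \left(5 - -2\right) + \frac{1116}{2233 \left(-3469\right)} = \left(5 + 2\right) + \frac{1116}{2233} \left(- \frac{1}{3469}\right) = 7 - \frac{1116}{7746277} = \frac{54222823}{7746277}$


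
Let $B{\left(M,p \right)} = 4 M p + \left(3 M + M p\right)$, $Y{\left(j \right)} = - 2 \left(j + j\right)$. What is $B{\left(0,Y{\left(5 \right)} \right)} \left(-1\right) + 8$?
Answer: $8$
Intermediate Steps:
$Y{\left(j \right)} = - 4 j$ ($Y{\left(j \right)} = - 2 \cdot 2 j = - 4 j$)
$B{\left(M,p \right)} = 3 M + 5 M p$ ($B{\left(M,p \right)} = 4 M p + \left(3 M + M p\right) = 3 M + 5 M p$)
$B{\left(0,Y{\left(5 \right)} \right)} \left(-1\right) + 8 = 0 \left(3 + 5 \left(\left(-4\right) 5\right)\right) \left(-1\right) + 8 = 0 \left(3 + 5 \left(-20\right)\right) \left(-1\right) + 8 = 0 \left(3 - 100\right) \left(-1\right) + 8 = 0 \left(-97\right) \left(-1\right) + 8 = 0 \left(-1\right) + 8 = 0 + 8 = 8$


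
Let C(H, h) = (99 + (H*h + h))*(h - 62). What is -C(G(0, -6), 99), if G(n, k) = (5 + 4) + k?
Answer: -18315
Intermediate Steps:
G(n, k) = 9 + k
C(H, h) = (-62 + h)*(99 + h + H*h) (C(H, h) = (99 + (h + H*h))*(-62 + h) = (99 + h + H*h)*(-62 + h) = (-62 + h)*(99 + h + H*h))
-C(G(0, -6), 99) = -(-6138 + 99² + 37*99 + (9 - 6)*99² - 62*(9 - 6)*99) = -(-6138 + 9801 + 3663 + 3*9801 - 62*3*99) = -(-6138 + 9801 + 3663 + 29403 - 18414) = -1*18315 = -18315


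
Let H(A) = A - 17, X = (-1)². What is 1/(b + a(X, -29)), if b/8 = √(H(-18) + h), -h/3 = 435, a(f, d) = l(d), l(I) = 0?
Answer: -I*√335/5360 ≈ -0.0034147*I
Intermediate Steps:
X = 1
H(A) = -17 + A
a(f, d) = 0
h = -1305 (h = -3*435 = -1305)
b = 16*I*√335 (b = 8*√((-17 - 18) - 1305) = 8*√(-35 - 1305) = 8*√(-1340) = 8*(2*I*√335) = 16*I*√335 ≈ 292.85*I)
1/(b + a(X, -29)) = 1/(16*I*√335 + 0) = 1/(16*I*√335) = -I*√335/5360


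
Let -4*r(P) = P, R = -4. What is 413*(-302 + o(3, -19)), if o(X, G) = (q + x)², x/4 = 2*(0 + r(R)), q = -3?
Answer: -114401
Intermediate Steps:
r(P) = -P/4
x = 8 (x = 4*(2*(0 - ¼*(-4))) = 4*(2*(0 + 1)) = 4*(2*1) = 4*2 = 8)
o(X, G) = 25 (o(X, G) = (-3 + 8)² = 5² = 25)
413*(-302 + o(3, -19)) = 413*(-302 + 25) = 413*(-277) = -114401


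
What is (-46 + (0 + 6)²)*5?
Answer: -50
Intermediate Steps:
(-46 + (0 + 6)²)*5 = (-46 + 6²)*5 = (-46 + 36)*5 = -10*5 = -50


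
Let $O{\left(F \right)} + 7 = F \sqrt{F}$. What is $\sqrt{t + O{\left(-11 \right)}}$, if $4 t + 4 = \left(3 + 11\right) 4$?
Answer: $\sqrt{6 - 11 i \sqrt{11}} \approx 4.6354 - 3.9353 i$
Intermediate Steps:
$t = 13$ ($t = -1 + \frac{\left(3 + 11\right) 4}{4} = -1 + \frac{14 \cdot 4}{4} = -1 + \frac{1}{4} \cdot 56 = -1 + 14 = 13$)
$O{\left(F \right)} = -7 + F^{\frac{3}{2}}$ ($O{\left(F \right)} = -7 + F \sqrt{F} = -7 + F^{\frac{3}{2}}$)
$\sqrt{t + O{\left(-11 \right)}} = \sqrt{13 - \left(7 - \left(-11\right)^{\frac{3}{2}}\right)} = \sqrt{13 - \left(7 + 11 i \sqrt{11}\right)} = \sqrt{6 - 11 i \sqrt{11}}$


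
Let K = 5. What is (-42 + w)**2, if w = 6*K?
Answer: 144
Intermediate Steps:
w = 30 (w = 6*5 = 30)
(-42 + w)**2 = (-42 + 30)**2 = (-12)**2 = 144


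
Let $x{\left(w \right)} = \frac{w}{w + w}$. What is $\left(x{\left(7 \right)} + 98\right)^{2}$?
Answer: $\frac{38809}{4} \approx 9702.3$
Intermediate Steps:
$x{\left(w \right)} = \frac{1}{2}$ ($x{\left(w \right)} = \frac{w}{2 w} = w \frac{1}{2 w} = \frac{1}{2}$)
$\left(x{\left(7 \right)} + 98\right)^{2} = \left(\frac{1}{2} + 98\right)^{2} = \left(\frac{197}{2}\right)^{2} = \frac{38809}{4}$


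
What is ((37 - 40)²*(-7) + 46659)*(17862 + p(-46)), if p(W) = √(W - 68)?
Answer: 832297752 + 46596*I*√114 ≈ 8.323e+8 + 4.9751e+5*I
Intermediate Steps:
p(W) = √(-68 + W)
((37 - 40)²*(-7) + 46659)*(17862 + p(-46)) = ((37 - 40)²*(-7) + 46659)*(17862 + √(-68 - 46)) = ((-3)²*(-7) + 46659)*(17862 + √(-114)) = (9*(-7) + 46659)*(17862 + I*√114) = (-63 + 46659)*(17862 + I*√114) = 46596*(17862 + I*√114) = 832297752 + 46596*I*√114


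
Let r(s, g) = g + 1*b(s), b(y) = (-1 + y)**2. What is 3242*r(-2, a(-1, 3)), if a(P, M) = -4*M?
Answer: -9726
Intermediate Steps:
r(s, g) = g + (-1 + s)**2 (r(s, g) = g + 1*(-1 + s)**2 = g + (-1 + s)**2)
3242*r(-2, a(-1, 3)) = 3242*(-4*3 + (-1 - 2)**2) = 3242*(-12 + (-3)**2) = 3242*(-12 + 9) = 3242*(-3) = -9726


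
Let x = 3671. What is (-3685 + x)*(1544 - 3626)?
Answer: 29148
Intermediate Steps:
(-3685 + x)*(1544 - 3626) = (-3685 + 3671)*(1544 - 3626) = -14*(-2082) = 29148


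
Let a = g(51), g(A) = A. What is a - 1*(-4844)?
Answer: 4895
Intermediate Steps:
a = 51
a - 1*(-4844) = 51 - 1*(-4844) = 51 + 4844 = 4895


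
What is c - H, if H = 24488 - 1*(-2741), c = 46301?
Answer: 19072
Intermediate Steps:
H = 27229 (H = 24488 + 2741 = 27229)
c - H = 46301 - 1*27229 = 46301 - 27229 = 19072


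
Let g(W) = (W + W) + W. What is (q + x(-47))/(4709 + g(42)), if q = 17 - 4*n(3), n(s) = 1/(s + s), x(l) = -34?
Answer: -53/14505 ≈ -0.0036539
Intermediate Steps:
n(s) = 1/(2*s)
g(W) = 3*W (g(W) = 2*W + W = 3*W)
q = 49/3 (q = 17 - 2/3 = 17 - 4*⅙ = 17 - ⅔ = 49/3 ≈ 16.333)
(q + x(-47))/(4709 + g(42)) = (49/3 - 34)/(4709 + 3*42) = -53/(3*(4709 + 126)) = -53/3/4835 = -53/3*1/4835 = -53/14505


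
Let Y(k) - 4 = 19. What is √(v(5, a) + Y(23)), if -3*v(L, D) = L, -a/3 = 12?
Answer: 8*√3/3 ≈ 4.6188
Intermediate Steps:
a = -36 (a = -3*12 = -36)
Y(k) = 23 (Y(k) = 4 + 19 = 23)
v(L, D) = -L/3
√(v(5, a) + Y(23)) = √(-⅓*5 + 23) = √(-5/3 + 23) = √(64/3) = 8*√3/3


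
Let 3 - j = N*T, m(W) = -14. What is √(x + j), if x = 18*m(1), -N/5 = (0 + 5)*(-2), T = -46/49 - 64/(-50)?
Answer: I*√13037/7 ≈ 16.311*I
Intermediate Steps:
T = 418/1225 (T = -46*1/49 - 64*(-1/50) = -46/49 + 32/25 = 418/1225 ≈ 0.34122)
N = 50 (N = -5*(0 + 5)*(-2) = -25*(-2) = -5*(-10) = 50)
x = -252 (x = 18*(-14) = -252)
j = -689/49 (j = 3 - 50*418/1225 = 3 - 1*836/49 = 3 - 836/49 = -689/49 ≈ -14.061)
√(x + j) = √(-252 - 689/49) = √(-13037/49) = I*√13037/7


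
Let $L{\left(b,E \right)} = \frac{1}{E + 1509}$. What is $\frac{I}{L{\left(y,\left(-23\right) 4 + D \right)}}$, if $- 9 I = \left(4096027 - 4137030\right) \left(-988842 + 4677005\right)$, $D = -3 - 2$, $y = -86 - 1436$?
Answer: $\frac{213530755454468}{9} \approx 2.3726 \cdot 10^{13}$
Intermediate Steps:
$y = -1522$
$D = -5$ ($D = -3 - 2 = -5$)
$I = \frac{151225747489}{9}$ ($I = - \frac{\left(4096027 - 4137030\right) \left(-988842 + 4677005\right)}{9} = - \frac{\left(-41003\right) 3688163}{9} = \left(- \frac{1}{9}\right) \left(-151225747489\right) = \frac{151225747489}{9} \approx 1.6803 \cdot 10^{10}$)
$L{\left(b,E \right)} = \frac{1}{1509 + E}$
$\frac{I}{L{\left(y,\left(-23\right) 4 + D \right)}} = \frac{151225747489}{9 \frac{1}{1509 - 97}} = \frac{151225747489}{9 \cdot \frac{1}{1412}} = \frac{151225747489 \frac{1}{\frac{1}{1412}}}{9} = \frac{151225747489}{9} \cdot 1412 = \frac{213530755454468}{9}$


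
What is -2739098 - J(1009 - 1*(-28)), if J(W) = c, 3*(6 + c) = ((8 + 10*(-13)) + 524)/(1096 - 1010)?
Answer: -117781023/43 ≈ -2.7391e+6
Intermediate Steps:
c = -191/43 (c = -6 + (((8 + 10*(-13)) + 524)/(1096 - 1010))/3 = -6 + (((8 - 130) + 524)/86)/3 = -6 + ((-122 + 524)*(1/86))/3 = -6 + (402*(1/86))/3 = -6 + (1/3)*(201/43) = -6 + 67/43 = -191/43 ≈ -4.4419)
J(W) = -191/43
-2739098 - J(1009 - 1*(-28)) = -2739098 - 1*(-191/43) = -2739098 + 191/43 = -117781023/43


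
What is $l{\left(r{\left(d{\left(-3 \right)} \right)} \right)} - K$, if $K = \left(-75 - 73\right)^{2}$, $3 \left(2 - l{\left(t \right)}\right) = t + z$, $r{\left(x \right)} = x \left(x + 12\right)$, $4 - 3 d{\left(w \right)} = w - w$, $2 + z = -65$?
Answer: $- \frac{590911}{27} \approx -21886.0$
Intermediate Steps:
$z = -67$ ($z = -2 - 65 = -67$)
$d{\left(w \right)} = \frac{4}{3}$ ($d{\left(w \right)} = \frac{4}{3} - \frac{w - w}{3} = \frac{4}{3} - 0 = \frac{4}{3} + 0 = \frac{4}{3}$)
$r{\left(x \right)} = x \left(12 + x\right)$
$l{\left(t \right)} = \frac{73}{3} - \frac{t}{3}$ ($l{\left(t \right)} = 2 - \frac{t - 67}{3} = 2 - \frac{-67 + t}{3} = 2 - \left(- \frac{67}{3} + \frac{t}{3}\right) = \frac{73}{3} - \frac{t}{3}$)
$K = 21904$ ($K = \left(-148\right)^{2} = 21904$)
$l{\left(r{\left(d{\left(-3 \right)} \right)} \right)} - K = \left(\frac{73}{3} - \frac{\frac{4}{3} \left(12 + \frac{4}{3}\right)}{3}\right) - 21904 = \left(\frac{73}{3} - \frac{\frac{4}{3} \cdot \frac{40}{3}}{3}\right) - 21904 = \left(\frac{73}{3} - \frac{160}{27}\right) - 21904 = \frac{497}{27} - 21904 = - \frac{590911}{27}$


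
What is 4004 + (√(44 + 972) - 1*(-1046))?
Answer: 5050 + 2*√254 ≈ 5081.9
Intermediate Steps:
4004 + (√(44 + 972) - 1*(-1046)) = 4004 + (√1016 + 1046) = 4004 + (2*√254 + 1046) = 4004 + (1046 + 2*√254) = 5050 + 2*√254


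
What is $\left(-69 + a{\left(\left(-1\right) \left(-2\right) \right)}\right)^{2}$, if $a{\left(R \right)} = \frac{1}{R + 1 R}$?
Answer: $\frac{75625}{16} \approx 4726.6$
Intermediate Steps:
$a{\left(R \right)} = \frac{1}{2 R}$ ($a{\left(R \right)} = \frac{1}{R + R} = \frac{1}{2 R}$)
$\left(-69 + a{\left(\left(-1\right) \left(-2\right) \right)}\right)^{2} = \left(-69 + \frac{1}{2 \left(\left(-1\right) \left(-2\right)\right)}\right)^{2} = \left(-69 + \frac{1}{2 \cdot 2}\right)^{2} = \left(-69 + \frac{1}{2} \cdot \frac{1}{2}\right)^{2} = \left(-69 + \frac{1}{4}\right)^{2} = \left(- \frac{275}{4}\right)^{2} = \frac{75625}{16}$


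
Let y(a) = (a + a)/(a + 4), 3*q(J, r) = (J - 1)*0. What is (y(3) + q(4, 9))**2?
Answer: 36/49 ≈ 0.73469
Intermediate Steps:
q(J, r) = 0 (q(J, r) = ((J - 1)*0)/3 = ((-1 + J)*0)/3 = (1/3)*0 = 0)
y(a) = 2*a/(4 + a) (y(a) = (2*a)/(4 + a) = 2*a/(4 + a))
(y(3) + q(4, 9))**2 = (2*3/(4 + 3) + 0)**2 = (2*3/7 + 0)**2 = (2*3*(1/7) + 0)**2 = (6/7 + 0)**2 = (6/7)**2 = 36/49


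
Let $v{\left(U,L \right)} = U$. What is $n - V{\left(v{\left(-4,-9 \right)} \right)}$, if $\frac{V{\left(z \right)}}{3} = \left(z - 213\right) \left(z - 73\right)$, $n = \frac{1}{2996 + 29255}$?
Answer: $- \frac{1616645876}{32251} \approx -50127.0$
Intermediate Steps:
$n = \frac{1}{32251} \approx 3.1007 \cdot 10^{-5}$
$V{\left(z \right)} = 3 \left(-213 + z\right) \left(-73 + z\right)$ ($V{\left(z \right)} = 3 \left(z - 213\right) \left(z - 73\right) = 3 \left(-213 + z\right) \left(-73 + z\right)$)
$n - V{\left(v{\left(-4,-9 \right)} \right)} = \frac{1}{32251} - \left(46647 - -3432 + 3 \left(-4\right)^{2}\right) = \frac{1}{32251} - \left(46647 + 3432 + 3 \cdot 16\right) = \frac{1}{32251} - \left(46647 + 3432 + 48\right) = \frac{1}{32251} - 50127 = - \frac{1616645876}{32251}$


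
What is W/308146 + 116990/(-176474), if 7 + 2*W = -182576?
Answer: -52160576711/54379757204 ≈ -0.95919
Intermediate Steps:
W = -182583/2 (W = -7/2 + (½)*(-182576) = -7/2 - 91288 = -182583/2 ≈ -91292.)
W/308146 + 116990/(-176474) = -182583/2/308146 + 116990/(-176474) = -182583/2*1/308146 + 116990*(-1/176474) = -182583/616292 - 58495/88237 = -52160576711/54379757204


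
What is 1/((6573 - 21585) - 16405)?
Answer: -1/31417 ≈ -3.1830e-5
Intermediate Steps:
1/((6573 - 21585) - 16405) = 1/(-15012 - 16405) = 1/(-31417) = -1/31417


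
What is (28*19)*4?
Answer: 2128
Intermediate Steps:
(28*19)*4 = 532*4 = 2128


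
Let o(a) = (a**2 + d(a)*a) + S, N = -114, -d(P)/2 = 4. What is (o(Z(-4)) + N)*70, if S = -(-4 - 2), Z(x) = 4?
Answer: -8680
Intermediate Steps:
d(P) = -8 (d(P) = -2*4 = -8)
S = 6 (S = -1*(-6) = 6)
o(a) = 6 + a**2 - 8*a (o(a) = (a**2 - 8*a) + 6 = 6 + a**2 - 8*a)
(o(Z(-4)) + N)*70 = ((6 + 4**2 - 8*4) - 114)*70 = ((6 + 16 - 32) - 114)*70 = (-10 - 114)*70 = -124*70 = -8680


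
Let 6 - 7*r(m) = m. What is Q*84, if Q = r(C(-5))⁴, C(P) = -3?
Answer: 78732/343 ≈ 229.54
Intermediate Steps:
r(m) = 6/7 - m/7
Q = 6561/2401 (Q = (6/7 - ⅐*(-3))⁴ = (6/7 + 3/7)⁴ = (9/7)⁴ = 6561/2401 ≈ 2.7326)
Q*84 = (6561/2401)*84 = 78732/343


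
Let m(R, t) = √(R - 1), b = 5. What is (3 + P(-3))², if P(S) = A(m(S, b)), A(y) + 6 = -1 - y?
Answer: 12 + 16*I ≈ 12.0 + 16.0*I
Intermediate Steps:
m(R, t) = √(-1 + R)
A(y) = -7 - y (A(y) = -6 + (-1 - y) = -7 - y)
P(S) = -7 - √(-1 + S)
(3 + P(-3))² = (3 + (-7 - √(-1 - 3)))² = (3 + (-7 - √(-4)))² = (3 + (-7 - 2*I))² = (-4 - 2*I)²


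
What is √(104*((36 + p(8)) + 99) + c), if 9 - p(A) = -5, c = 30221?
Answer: 7*√933 ≈ 213.82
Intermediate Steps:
p(A) = 14 (p(A) = 9 - 1*(-5) = 9 + 5 = 14)
√(104*((36 + p(8)) + 99) + c) = √(104*((36 + 14) + 99) + 30221) = √(104*(50 + 99) + 30221) = √(104*149 + 30221) = √(15496 + 30221) = √45717 = 7*√933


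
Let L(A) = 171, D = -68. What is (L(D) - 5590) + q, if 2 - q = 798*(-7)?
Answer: 169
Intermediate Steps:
q = 5588 (q = 2 - 798*(-7) = 2 - 1*(-5586) = 2 + 5586 = 5588)
(L(D) - 5590) + q = (171 - 5590) + 5588 = -5419 + 5588 = 169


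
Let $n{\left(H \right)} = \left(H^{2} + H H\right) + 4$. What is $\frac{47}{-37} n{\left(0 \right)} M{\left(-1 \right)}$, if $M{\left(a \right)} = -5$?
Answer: $\frac{940}{37} \approx 25.405$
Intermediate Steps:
$n{\left(H \right)} = 4 + 2 H^{2}$ ($n{\left(H \right)} = \left(H^{2} + H^{2}\right) + 4 = 2 H^{2} + 4 = 4 + 2 H^{2}$)
$\frac{47}{-37} n{\left(0 \right)} M{\left(-1 \right)} = \frac{47}{-37} \left(4 + 2 \cdot 0^{2}\right) \left(-5\right) = 47 \left(- \frac{1}{37}\right) \left(4 + 2 \cdot 0\right) \left(-5\right) = - \frac{47 \left(4 + 0\right)}{37} \left(-5\right) = \left(- \frac{47}{37}\right) 4 \left(-5\right) = \left(- \frac{188}{37}\right) \left(-5\right) = \frac{940}{37}$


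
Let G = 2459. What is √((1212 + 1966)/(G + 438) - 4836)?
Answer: I*√40577450458/2897 ≈ 69.533*I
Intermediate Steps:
√((1212 + 1966)/(G + 438) - 4836) = √((1212 + 1966)/(2459 + 438) - 4836) = √(3178/2897 - 4836) = √(-14006714/2897) = I*√40577450458/2897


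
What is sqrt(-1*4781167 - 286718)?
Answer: I*sqrt(5067885) ≈ 2251.2*I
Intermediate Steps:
sqrt(-1*4781167 - 286718) = sqrt(-4781167 - 286718) = sqrt(-5067885) = I*sqrt(5067885)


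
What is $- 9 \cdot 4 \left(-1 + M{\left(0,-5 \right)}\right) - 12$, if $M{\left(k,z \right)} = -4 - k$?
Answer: $168$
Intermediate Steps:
$- 9 \cdot 4 \left(-1 + M{\left(0,-5 \right)}\right) - 12 = - 9 \cdot 4 \left(-1 - 4\right) - 12 = - 9 \cdot 4 \left(-5\right) - 12 = \left(-9\right) \left(-20\right) - 12 = 180 - 12 = 168$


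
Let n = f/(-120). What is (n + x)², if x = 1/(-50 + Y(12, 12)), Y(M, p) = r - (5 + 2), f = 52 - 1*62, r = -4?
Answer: 2401/535824 ≈ 0.0044810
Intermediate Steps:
f = -10 (f = 52 - 62 = -10)
Y(M, p) = -11 (Y(M, p) = -4 - (5 + 2) = -4 - 1*7 = -4 - 7 = -11)
n = 1/12 (n = -10/(-120) = -10*(-1/120) = 1/12 ≈ 0.083333)
x = -1/61 (x = 1/(-50 - 11) = 1/(-61) = -1/61 ≈ -0.016393)
(n + x)² = (1/12 - 1/61)² = (49/732)² = 2401/535824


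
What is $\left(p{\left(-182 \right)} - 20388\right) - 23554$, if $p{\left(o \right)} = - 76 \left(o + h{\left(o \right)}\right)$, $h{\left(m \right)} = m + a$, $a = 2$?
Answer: $-16430$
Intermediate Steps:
$h{\left(m \right)} = 2 + m$ ($h{\left(m \right)} = m + 2 = 2 + m$)
$p{\left(o \right)} = -152 - 152 o$ ($p{\left(o \right)} = - 76 \left(o + \left(2 + o\right)\right) = - 76 \left(2 + 2 o\right) = -152 - 152 o$)
$\left(p{\left(-182 \right)} - 20388\right) - 23554 = \left(\left(-152 - -27664\right) - 20388\right) - 23554 = \left(\left(-152 + 27664\right) - 20388\right) - 23554 = \left(27512 - 20388\right) - 23554 = 7124 - 23554 = -16430$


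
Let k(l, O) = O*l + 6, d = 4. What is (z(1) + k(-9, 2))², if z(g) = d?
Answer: 64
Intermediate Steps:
z(g) = 4
k(l, O) = 6 + O*l
(z(1) + k(-9, 2))² = (4 + (6 + 2*(-9)))² = (4 + (6 - 18))² = (4 - 12)² = (-8)² = 64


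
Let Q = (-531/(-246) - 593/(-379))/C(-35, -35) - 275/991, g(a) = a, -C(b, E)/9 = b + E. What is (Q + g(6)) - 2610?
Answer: -50530493430841/19402927740 ≈ -2604.3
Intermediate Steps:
C(b, E) = -9*E - 9*b (C(b, E) = -9*(b + E) = -9*(E + b) = -9*E - 9*b)
Q = -5269595881/19402927740 (Q = (-531/(-246) - 593/(-379))/(-9*(-35) - 9*(-35)) - 275/991 = (-531*(-1/246) - 593*(-1/379))/(315 + 315) - 275*1/991 = (177/82 + 593/379)/630 - 275/991 = (115709/31078)*(1/630) - 275/991 = 115709/19579140 - 275/991 = -5269595881/19402927740 ≈ -0.27159)
(Q + g(6)) - 2610 = (-5269595881/19402927740 + 6) - 2610 = 111147970559/19402927740 - 2610 = -50530493430841/19402927740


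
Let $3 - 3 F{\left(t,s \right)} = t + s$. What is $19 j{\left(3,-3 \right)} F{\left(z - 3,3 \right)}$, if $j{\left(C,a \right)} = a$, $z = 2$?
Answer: $-19$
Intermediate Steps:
$F{\left(t,s \right)} = 1 - \frac{s}{3} - \frac{t}{3}$ ($F{\left(t,s \right)} = 1 - \frac{t + s}{3} = 1 - \frac{s + t}{3} = 1 - \left(\frac{s}{3} + \frac{t}{3}\right) = 1 - \frac{s}{3} - \frac{t}{3}$)
$19 j{\left(3,-3 \right)} F{\left(z - 3,3 \right)} = 19 \left(-3\right) \left(1 - 1 - \frac{2 - 3}{3}\right) = - 57 \left(1 - 1 - - \frac{1}{3}\right) = - 57 \left(1 - 1 + \frac{1}{3}\right) = \left(-57\right) \frac{1}{3} = -19$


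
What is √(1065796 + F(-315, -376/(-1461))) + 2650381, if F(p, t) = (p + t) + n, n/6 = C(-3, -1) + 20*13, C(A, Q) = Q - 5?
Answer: 2650381 + √2277545128941/1461 ≈ 2.6514e+6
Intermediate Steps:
C(A, Q) = -5 + Q
n = 1524 (n = 6*((-5 - 1) + 20*13) = 6*(-6 + 260) = 6*254 = 1524)
F(p, t) = 1524 + p + t (F(p, t) = (p + t) + 1524 = 1524 + p + t)
√(1065796 + F(-315, -376/(-1461))) + 2650381 = √(1065796 + (1524 - 315 - 376/(-1461))) + 2650381 = √(1065796 + (1524 - 315 - 376*(-1/1461))) + 2650381 = √(1065796 + (1524 - 315 + 376/1461)) + 2650381 = √(1065796 + 1766725/1461) + 2650381 = √(1558894681/1461) + 2650381 = √2277545128941/1461 + 2650381 = 2650381 + √2277545128941/1461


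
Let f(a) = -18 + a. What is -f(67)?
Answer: -49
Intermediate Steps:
-f(67) = -(-18 + 67) = -1*49 = -49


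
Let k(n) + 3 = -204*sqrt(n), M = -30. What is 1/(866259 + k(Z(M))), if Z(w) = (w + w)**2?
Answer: 1/854016 ≈ 1.1709e-6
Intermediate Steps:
Z(w) = 4*w**2 (Z(w) = (2*w)**2 = 4*w**2)
k(n) = -3 - 204*sqrt(n)
1/(866259 + k(Z(M))) = 1/(866259 + (-3 - 204*sqrt(4*(-30)**2))) = 1/(866259 + (-3 - 204*sqrt(4*900))) = 1/(866259 + (-3 - 204*sqrt(3600))) = 1/(866259 + (-3 - 204*60)) = 1/(866259 + (-3 - 12240)) = 1/(866259 - 12243) = 1/854016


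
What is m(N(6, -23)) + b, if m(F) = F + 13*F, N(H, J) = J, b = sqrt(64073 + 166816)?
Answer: -322 + sqrt(230889) ≈ 158.51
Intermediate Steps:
b = sqrt(230889) ≈ 480.51
m(F) = 14*F
m(N(6, -23)) + b = 14*(-23) + sqrt(230889) = -322 + sqrt(230889)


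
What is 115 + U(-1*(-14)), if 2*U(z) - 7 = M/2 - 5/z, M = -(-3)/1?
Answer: 1667/14 ≈ 119.07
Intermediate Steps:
M = 3 (M = -(-3) = -3*(-1) = 3)
U(z) = 17/4 - 5/(2*z) (U(z) = 7/2 + (3/2 - 5/z)/2 = 7/2 + (¾ - 5/(2*z)) = 17/4 - 5/(2*z))
115 + U(-1*(-14)) = 115 + (-10 + 17*(-1*(-14)))/(4*((-1*(-14)))) = 115 + (¼)*(-10 + 17*14)/14 = 115 + (¼)*(1/14)*(-10 + 238) = 115 + (¼)*(1/14)*228 = 115 + 57/14 = 1667/14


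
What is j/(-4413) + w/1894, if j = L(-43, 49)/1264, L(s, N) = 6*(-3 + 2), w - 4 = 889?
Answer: 415099495/880399384 ≈ 0.47149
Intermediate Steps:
w = 893 (w = 4 + 889 = 893)
L(s, N) = -6 (L(s, N) = 6*(-1) = -6)
j = -3/632 (j = -6/1264 = -6*1/1264 = -3/632 ≈ -0.0047468)
j/(-4413) + w/1894 = -3/632/(-4413) + 893/1894 = -3/632*(-1/4413) + 893*(1/1894) = 1/929672 + 893/1894 = 415099495/880399384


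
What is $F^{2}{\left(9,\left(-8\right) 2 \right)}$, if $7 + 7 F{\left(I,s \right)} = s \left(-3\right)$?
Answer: $\frac{1681}{49} \approx 34.306$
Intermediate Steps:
$F{\left(I,s \right)} = -1 - \frac{3 s}{7}$ ($F{\left(I,s \right)} = -1 + \frac{s \left(-3\right)}{7} = -1 + \frac{\left(-3\right) s}{7} = -1 - \frac{3 s}{7}$)
$F^{2}{\left(9,\left(-8\right) 2 \right)} = \left(-1 - \frac{3 \left(\left(-8\right) 2\right)}{7}\right)^{2} = \left(-1 - - \frac{48}{7}\right)^{2} = \left(-1 + \frac{48}{7}\right)^{2} = \left(\frac{41}{7}\right)^{2} = \frac{1681}{49}$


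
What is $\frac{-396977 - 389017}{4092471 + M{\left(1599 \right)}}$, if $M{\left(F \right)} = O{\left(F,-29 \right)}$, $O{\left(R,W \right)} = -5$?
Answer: $- \frac{392997}{2046233} \approx -0.19206$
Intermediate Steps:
$M{\left(F \right)} = -5$
$\frac{-396977 - 389017}{4092471 + M{\left(1599 \right)}} = \frac{-396977 - 389017}{4092471 - 5} = - \frac{785994}{4092466} = \left(-785994\right) \frac{1}{4092466} = - \frac{392997}{2046233}$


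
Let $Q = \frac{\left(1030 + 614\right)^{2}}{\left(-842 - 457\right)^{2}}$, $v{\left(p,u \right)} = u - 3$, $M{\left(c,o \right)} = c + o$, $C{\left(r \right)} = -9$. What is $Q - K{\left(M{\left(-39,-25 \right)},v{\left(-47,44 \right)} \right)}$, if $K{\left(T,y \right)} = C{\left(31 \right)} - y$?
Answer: $\frac{9674754}{187489} \approx 51.602$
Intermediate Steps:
$v{\left(p,u \right)} = -3 + u$
$K{\left(T,y \right)} = -9 - y$
$Q = \frac{300304}{187489}$ ($Q = \frac{1644^{2}}{\left(-1299\right)^{2}} = \frac{2702736}{1687401} = 2702736 \cdot \frac{1}{1687401} = \frac{300304}{187489} \approx 1.6017$)
$Q - K{\left(M{\left(-39,-25 \right)},v{\left(-47,44 \right)} \right)} = \frac{300304}{187489} - \left(-9 - \left(-3 + 44\right)\right) = \frac{300304}{187489} - \left(-9 - 41\right) = \frac{300304}{187489} - -50 = \frac{300304}{187489} + 50 = \frac{9674754}{187489}$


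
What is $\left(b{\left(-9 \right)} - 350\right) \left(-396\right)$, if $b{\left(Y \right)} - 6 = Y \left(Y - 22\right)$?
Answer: $25740$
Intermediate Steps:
$b{\left(Y \right)} = 6 + Y \left(-22 + Y\right)$ ($b{\left(Y \right)} = 6 + Y \left(Y - 22\right) = 6 + Y \left(-22 + Y\right)$)
$\left(b{\left(-9 \right)} - 350\right) \left(-396\right) = \left(\left(6 + \left(-9\right)^{2} - -198\right) - 350\right) \left(-396\right) = \left(\left(6 + 81 + 198\right) - 350\right) \left(-396\right) = \left(285 - 350\right) \left(-396\right) = \left(-65\right) \left(-396\right) = 25740$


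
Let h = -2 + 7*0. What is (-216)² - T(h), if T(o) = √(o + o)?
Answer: 46656 - 2*I ≈ 46656.0 - 2.0*I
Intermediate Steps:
h = -2 (h = -2 + 0 = -2)
T(o) = √2*√o (T(o) = √(2*o) = √2*√o)
(-216)² - T(h) = (-216)² - √2*√(-2) = 46656 - √2*I*√2 = 46656 - 2*I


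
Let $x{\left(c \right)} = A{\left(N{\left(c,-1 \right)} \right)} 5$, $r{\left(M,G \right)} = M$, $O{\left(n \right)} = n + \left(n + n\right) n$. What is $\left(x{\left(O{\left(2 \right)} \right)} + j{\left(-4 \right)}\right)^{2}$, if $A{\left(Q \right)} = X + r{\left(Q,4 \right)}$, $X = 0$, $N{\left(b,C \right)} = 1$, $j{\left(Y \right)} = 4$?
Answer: $81$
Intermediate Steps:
$O{\left(n \right)} = n + 2 n^{2}$ ($O{\left(n \right)} = n + 2 n n = n + 2 n^{2}$)
$A{\left(Q \right)} = Q$ ($A{\left(Q \right)} = 0 + Q = Q$)
$x{\left(c \right)} = 5$ ($x{\left(c \right)} = 1 \cdot 5 = 5$)
$\left(x{\left(O{\left(2 \right)} \right)} + j{\left(-4 \right)}\right)^{2} = \left(5 + 4\right)^{2} = 9^{2} = 81$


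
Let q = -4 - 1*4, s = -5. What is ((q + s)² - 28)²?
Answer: 19881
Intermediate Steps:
q = -8 (q = -4 - 4 = -8)
((q + s)² - 28)² = ((-8 - 5)² - 28)² = ((-13)² - 28)² = (169 - 28)² = 141² = 19881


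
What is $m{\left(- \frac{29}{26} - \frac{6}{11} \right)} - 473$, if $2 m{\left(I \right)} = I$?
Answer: $- \frac{271031}{572} \approx -473.83$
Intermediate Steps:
$m{\left(I \right)} = \frac{I}{2}$
$m{\left(- \frac{29}{26} - \frac{6}{11} \right)} - 473 = \frac{- \frac{29}{26} - \frac{6}{11}}{2} - 473 = \frac{1}{2} \left(- \frac{475}{286}\right) - 473 = - \frac{475}{572} - 473 = - \frac{271031}{572}$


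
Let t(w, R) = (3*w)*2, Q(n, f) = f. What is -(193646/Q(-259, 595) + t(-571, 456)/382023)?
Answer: -24658395796/75767895 ≈ -325.45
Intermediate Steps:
t(w, R) = 6*w
-(193646/Q(-259, 595) + t(-571, 456)/382023) = -(193646/595 + (6*(-571))/382023) = -(193646*(1/595) - 3426*1/382023) = -(193646/595 - 1142/127341) = -1*24658395796/75767895 = -24658395796/75767895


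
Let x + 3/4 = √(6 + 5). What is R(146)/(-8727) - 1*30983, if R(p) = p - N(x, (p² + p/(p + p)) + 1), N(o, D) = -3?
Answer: -270388790/8727 ≈ -30983.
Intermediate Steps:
x = -¾ + √11 (x = -¾ + √(6 + 5) = -¾ + √11 ≈ 2.5666)
R(p) = 3 + p (R(p) = p - 1*(-3) = p + 3 = 3 + p)
R(146)/(-8727) - 1*30983 = (3 + 146)/(-8727) - 1*30983 = 149*(-1/8727) - 30983 = -149/8727 - 30983 = -270388790/8727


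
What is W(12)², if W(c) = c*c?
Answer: 20736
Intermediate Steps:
W(c) = c²
W(12)² = (12²)² = 144² = 20736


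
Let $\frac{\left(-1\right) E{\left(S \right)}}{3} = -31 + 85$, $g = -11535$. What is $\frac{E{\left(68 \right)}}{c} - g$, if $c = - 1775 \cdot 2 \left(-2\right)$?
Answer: $\frac{40949169}{3550} \approx 11535.0$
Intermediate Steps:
$c = 7100$ ($c = \left(-1775\right) \left(-4\right) = 7100$)
$E{\left(S \right)} = -162$ ($E{\left(S \right)} = - 3 \left(-31 + 85\right) = \left(-3\right) 54 = -162$)
$\frac{E{\left(68 \right)}}{c} - g = - \frac{162}{7100} - -11535 = \left(-162\right) \frac{1}{7100} + 11535 = - \frac{81}{3550} + 11535 = \frac{40949169}{3550}$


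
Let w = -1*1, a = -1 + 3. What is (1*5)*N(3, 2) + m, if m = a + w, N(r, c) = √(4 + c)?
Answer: 1 + 5*√6 ≈ 13.247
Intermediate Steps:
a = 2
w = -1
m = 1 (m = 2 - 1 = 1)
(1*5)*N(3, 2) + m = (1*5)*√(4 + 2) + 1 = 5*√6 + 1 = 1 + 5*√6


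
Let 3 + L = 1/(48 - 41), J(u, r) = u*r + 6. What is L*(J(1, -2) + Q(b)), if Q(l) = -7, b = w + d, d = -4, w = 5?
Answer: 60/7 ≈ 8.5714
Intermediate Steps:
J(u, r) = 6 + r*u (J(u, r) = r*u + 6 = 6 + r*u)
b = 1 (b = 5 - 4 = 1)
L = -20/7 (L = -3 + 1/(48 - 41) = -3 + 1/7 = -20/7 ≈ -2.8571)
L*(J(1, -2) + Q(b)) = -20*((6 - 2*1) - 7)/7 = -20*((6 - 2) - 7)/7 = -20*(4 - 7)/7 = -20/7*(-3) = 60/7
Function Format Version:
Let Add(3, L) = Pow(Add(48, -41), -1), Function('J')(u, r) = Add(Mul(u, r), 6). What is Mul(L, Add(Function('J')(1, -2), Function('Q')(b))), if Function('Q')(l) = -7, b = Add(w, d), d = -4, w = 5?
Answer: Rational(60, 7) ≈ 8.5714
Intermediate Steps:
Function('J')(u, r) = Add(6, Mul(r, u)) (Function('J')(u, r) = Add(Mul(r, u), 6) = Add(6, Mul(r, u)))
b = 1 (b = Add(5, -4) = 1)
L = Rational(-20, 7) (L = Add(-3, Pow(Add(48, -41), -1)) = Add(-3, Pow(7, -1)) = Add(-3, Rational(1, 7)) = Rational(-20, 7) ≈ -2.8571)
Mul(L, Add(Function('J')(1, -2), Function('Q')(b))) = Mul(Rational(-20, 7), Add(Add(6, Mul(-2, 1)), -7)) = Mul(Rational(-20, 7), Add(Add(6, -2), -7)) = Mul(Rational(-20, 7), Add(4, -7)) = Mul(Rational(-20, 7), -3) = Rational(60, 7)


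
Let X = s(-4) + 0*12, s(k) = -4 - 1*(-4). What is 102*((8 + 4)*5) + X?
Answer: 6120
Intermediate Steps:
s(k) = 0 (s(k) = -4 + 4 = 0)
X = 0 (X = 0 + 0*12 = 0 + 0 = 0)
102*((8 + 4)*5) + X = 102*((8 + 4)*5) + 0 = 102*(12*5) + 0 = 102*60 + 0 = 6120 + 0 = 6120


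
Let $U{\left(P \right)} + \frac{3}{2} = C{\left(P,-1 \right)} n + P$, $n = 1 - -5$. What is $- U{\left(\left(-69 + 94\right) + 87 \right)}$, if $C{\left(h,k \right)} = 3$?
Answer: $- \frac{257}{2} \approx -128.5$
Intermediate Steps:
$n = 6$ ($n = 1 + 5 = 6$)
$U{\left(P \right)} = \frac{33}{2} + P$ ($U{\left(P \right)} = - \frac{3}{2} + \left(3 \cdot 6 + P\right) = - \frac{3}{2} + \left(18 + P\right) = \frac{33}{2} + P$)
$- U{\left(\left(-69 + 94\right) + 87 \right)} = - (\frac{33}{2} + \left(\left(-69 + 94\right) + 87\right)) = - (\frac{33}{2} + \left(25 + 87\right)) = - (\frac{33}{2} + 112) = \left(-1\right) \frac{257}{2} = - \frac{257}{2}$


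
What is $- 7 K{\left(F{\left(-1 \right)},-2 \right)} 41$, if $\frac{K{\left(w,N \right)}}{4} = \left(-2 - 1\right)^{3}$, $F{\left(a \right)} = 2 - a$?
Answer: $30996$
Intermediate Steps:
$K{\left(w,N \right)} = -108$ ($K{\left(w,N \right)} = 4 \left(-2 - 1\right)^{3} = 4 \left(-3\right)^{3} = 4 \left(-27\right) = -108$)
$- 7 K{\left(F{\left(-1 \right)},-2 \right)} 41 = \left(-7\right) \left(-108\right) 41 = 756 \cdot 41 = 30996$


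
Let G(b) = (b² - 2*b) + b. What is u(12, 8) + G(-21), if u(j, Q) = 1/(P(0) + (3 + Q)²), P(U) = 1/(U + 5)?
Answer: 279977/606 ≈ 462.01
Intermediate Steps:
P(U) = 1/(5 + U)
G(b) = b² - b
u(j, Q) = 1/(⅕ + (3 + Q)²) (u(j, Q) = 1/(1/(5 + 0) + (3 + Q)²) = 1/(1/5 + (3 + Q)²) = 1/(⅕ + (3 + Q)²))
u(12, 8) + G(-21) = 5/(1 + 5*(3 + 8)²) - 21*(-1 - 21) = 5/(1 + 5*11²) - 21*(-22) = 5/(1 + 5*121) + 462 = 5/(1 + 605) + 462 = 5/606 + 462 = 279977/606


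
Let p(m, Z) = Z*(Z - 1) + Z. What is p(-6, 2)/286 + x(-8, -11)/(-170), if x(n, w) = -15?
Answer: 497/4862 ≈ 0.10222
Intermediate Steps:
p(m, Z) = Z + Z*(-1 + Z) (p(m, Z) = Z*(-1 + Z) + Z = Z + Z*(-1 + Z))
p(-6, 2)/286 + x(-8, -11)/(-170) = 2**2/286 - 15/(-170) = 4*(1/286) - 15*(-1/170) = 2/143 + 3/34 = 497/4862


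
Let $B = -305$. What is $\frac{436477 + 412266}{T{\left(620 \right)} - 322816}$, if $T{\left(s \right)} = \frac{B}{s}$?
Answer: $- \frac{105244132}{40029245} \approx -2.6292$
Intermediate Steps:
$T{\left(s \right)} = - \frac{305}{s}$
$\frac{436477 + 412266}{T{\left(620 \right)} - 322816} = \frac{436477 + 412266}{- \frac{305}{620} - 322816} = \frac{848743}{\left(-305\right) \frac{1}{620} - 322816} = \frac{848743}{- \frac{61}{124} - 322816} = \frac{848743}{- \frac{40029245}{124}} = 848743 \left(- \frac{124}{40029245}\right) = - \frac{105244132}{40029245}$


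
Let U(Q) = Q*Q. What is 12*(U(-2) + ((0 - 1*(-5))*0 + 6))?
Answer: 120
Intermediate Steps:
U(Q) = Q**2
12*(U(-2) + ((0 - 1*(-5))*0 + 6)) = 12*((-2)**2 + ((0 - 1*(-5))*0 + 6)) = 12*(4 + ((0 + 5)*0 + 6)) = 12*(4 + (5*0 + 6)) = 12*(4 + (0 + 6)) = 12*(4 + 6) = 12*10 = 120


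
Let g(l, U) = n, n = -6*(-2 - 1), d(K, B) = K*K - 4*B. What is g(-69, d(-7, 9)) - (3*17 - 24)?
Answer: -9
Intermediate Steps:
d(K, B) = K**2 - 4*B
n = 18 (n = -6*(-3) = 18)
g(l, U) = 18
g(-69, d(-7, 9)) - (3*17 - 24) = 18 - (3*17 - 24) = 18 - (51 - 24) = 18 - 1*27 = 18 - 27 = -9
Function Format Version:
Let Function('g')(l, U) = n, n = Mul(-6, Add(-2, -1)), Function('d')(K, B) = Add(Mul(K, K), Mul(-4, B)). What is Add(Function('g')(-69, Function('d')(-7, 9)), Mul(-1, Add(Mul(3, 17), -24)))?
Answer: -9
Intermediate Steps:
Function('d')(K, B) = Add(Pow(K, 2), Mul(-4, B))
n = 18 (n = Mul(-6, -3) = 18)
Function('g')(l, U) = 18
Add(Function('g')(-69, Function('d')(-7, 9)), Mul(-1, Add(Mul(3, 17), -24))) = Add(18, Mul(-1, Add(Mul(3, 17), -24))) = Add(18, Mul(-1, Add(51, -24))) = Add(18, Mul(-1, 27)) = Add(18, -27) = -9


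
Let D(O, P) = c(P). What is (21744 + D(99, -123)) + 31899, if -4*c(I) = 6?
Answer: 107283/2 ≈ 53642.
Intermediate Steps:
c(I) = -3/2 (c(I) = -1/4*6 = -3/2)
D(O, P) = -3/2
(21744 + D(99, -123)) + 31899 = (21744 - 3/2) + 31899 = 43485/2 + 31899 = 107283/2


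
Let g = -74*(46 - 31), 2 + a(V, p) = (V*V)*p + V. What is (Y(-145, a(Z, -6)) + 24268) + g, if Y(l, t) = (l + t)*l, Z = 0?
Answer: 44473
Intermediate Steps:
a(V, p) = -2 + V + p*V² (a(V, p) = -2 + ((V*V)*p + V) = -2 + (V²*p + V) = -2 + (p*V² + V) = -2 + (V + p*V²) = -2 + V + p*V²)
Y(l, t) = l*(l + t)
g = -1110 (g = -74*15 = -1110)
(Y(-145, a(Z, -6)) + 24268) + g = (-145*(-145 + (-2 + 0 - 6*0²)) + 24268) - 1110 = (-145*(-145 + (-2 + 0 - 6*0)) + 24268) - 1110 = (-145*(-145 + (-2 + 0 + 0)) + 24268) - 1110 = (-145*(-145 - 2) + 24268) - 1110 = (-145*(-147) + 24268) - 1110 = (21315 + 24268) - 1110 = 45583 - 1110 = 44473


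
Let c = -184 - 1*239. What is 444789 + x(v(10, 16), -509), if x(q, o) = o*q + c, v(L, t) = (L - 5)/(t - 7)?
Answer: 3996749/9 ≈ 4.4408e+5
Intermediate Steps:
c = -423 (c = -184 - 239 = -423)
v(L, t) = (-5 + L)/(-7 + t)
x(q, o) = -423 + o*q (x(q, o) = o*q - 423 = -423 + o*q)
444789 + x(v(10, 16), -509) = 444789 + (-423 - 509*(-5 + 10)/(-7 + 16)) = 444789 + (-423 - 509*5/9) = 444789 + (-423 - 2545/9) = 444789 - 6352/9 = 3996749/9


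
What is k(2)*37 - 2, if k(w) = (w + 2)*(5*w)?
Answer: 1478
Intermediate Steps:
k(w) = 5*w*(2 + w) (k(w) = (2 + w)*(5*w) = 5*w*(2 + w))
k(2)*37 - 2 = (5*2*(2 + 2))*37 - 2 = (5*2*4)*37 - 2 = 40*37 - 2 = 1480 - 2 = 1478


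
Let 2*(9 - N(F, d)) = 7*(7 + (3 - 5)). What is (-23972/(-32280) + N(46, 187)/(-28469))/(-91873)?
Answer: -85341656/10553673383295 ≈ -8.0864e-6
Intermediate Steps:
N(F, d) = -17/2 (N(F, d) = 9 - 7*(7 + (3 - 5))/2 = 9 - 7*(7 - 2)/2 = 9 - 7*5/2 = 9 - ½*35 = 9 - 35/2 = -17/2)
(-23972/(-32280) + N(46, 187)/(-28469))/(-91873) = (-23972/(-32280) - 17/2/(-28469))/(-91873) = (-23972*(-1/32280) - 17/2*(-1/28469))*(-1/91873) = (5993/8070 + 17/56938)*(-1/91873) = (85341656/114872415)*(-1/91873) = -85341656/10553673383295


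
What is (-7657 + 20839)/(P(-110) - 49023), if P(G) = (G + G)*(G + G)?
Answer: -13182/623 ≈ -21.159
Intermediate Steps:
P(G) = 4*G² (P(G) = (2*G)*(2*G) = 4*G²)
(-7657 + 20839)/(P(-110) - 49023) = (-7657 + 20839)/(4*(-110)² - 49023) = 13182/(4*12100 - 49023) = 13182/(48400 - 49023) = 13182/(-623) = 13182*(-1/623) = -13182/623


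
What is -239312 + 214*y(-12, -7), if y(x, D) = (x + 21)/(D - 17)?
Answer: -957569/4 ≈ -2.3939e+5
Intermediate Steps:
y(x, D) = (21 + x)/(-17 + D)
-239312 + 214*y(-12, -7) = -239312 + 214*((21 - 12)/(-17 - 7)) = -239312 + 214*(9/(-24)) = -239312 + 214*(-1/24*9) = -239312 + 214*(-3/8) = -239312 - 321/4 = -957569/4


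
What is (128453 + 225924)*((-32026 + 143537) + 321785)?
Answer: 153550136592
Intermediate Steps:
(128453 + 225924)*((-32026 + 143537) + 321785) = 354377*(111511 + 321785) = 354377*433296 = 153550136592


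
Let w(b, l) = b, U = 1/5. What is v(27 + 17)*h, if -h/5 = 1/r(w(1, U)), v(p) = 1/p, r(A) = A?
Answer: -5/44 ≈ -0.11364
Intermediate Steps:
U = 1/5 ≈ 0.20000
h = -5 (h = -5/1 = -5*1 = -5)
v(27 + 17)*h = -5/(27 + 17) = -5/44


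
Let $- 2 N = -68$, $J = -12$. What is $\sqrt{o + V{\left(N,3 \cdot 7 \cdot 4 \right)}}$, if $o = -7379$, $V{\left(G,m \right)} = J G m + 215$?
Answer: $6 i \sqrt{1151} \approx 203.56 i$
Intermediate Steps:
$N = 34$ ($N = \left(- \frac{1}{2}\right) \left(-68\right) = 34$)
$V{\left(G,m \right)} = 215 - 12 G m$ ($V{\left(G,m \right)} = - 12 G m + 215 = 215 - 12 G m$)
$\sqrt{o + V{\left(N,3 \cdot 7 \cdot 4 \right)}} = \sqrt{-7379 + \left(215 - 408 \cdot 3 \cdot 7 \cdot 4\right)} = \sqrt{-7379 + \left(215 - 408 \cdot 21 \cdot 4\right)} = \sqrt{-7379 + \left(215 - 408 \cdot 84\right)} = \sqrt{-7379 + \left(215 - 34272\right)} = \sqrt{-7379 - 34057} = \sqrt{-41436} = 6 i \sqrt{1151}$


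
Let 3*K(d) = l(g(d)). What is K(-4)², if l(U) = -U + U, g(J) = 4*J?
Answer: 0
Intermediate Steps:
l(U) = 0
K(d) = 0 (K(d) = (⅓)*0 = 0)
K(-4)² = 0² = 0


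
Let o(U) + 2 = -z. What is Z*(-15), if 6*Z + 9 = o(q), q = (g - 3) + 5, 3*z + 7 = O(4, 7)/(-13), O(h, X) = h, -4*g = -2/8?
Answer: 835/39 ≈ 21.410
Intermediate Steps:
g = 1/16 (g = -(-1)/(2*8) = -¼*(-¼) = 1/16 ≈ 0.062500)
z = -95/39 (z = -7/3 + (4/(-13))/3 = -7/3 + (4*(-1/13))/3 = -7/3 + (⅓)*(-4/13) = -7/3 - 4/39 = -95/39 ≈ -2.4359)
q = 33/16 (q = (1/16 - 3) + 5 = -47/16 + 5 = 33/16 ≈ 2.0625)
o(U) = 17/39 (o(U) = -2 - 1*(-95/39) = -2 + 95/39 = 17/39)
Z = -167/117 (Z = -3/2 + (⅙)*(17/39) = -3/2 + 17/234 = -167/117 ≈ -1.4274)
Z*(-15) = -167/117*(-15) = 835/39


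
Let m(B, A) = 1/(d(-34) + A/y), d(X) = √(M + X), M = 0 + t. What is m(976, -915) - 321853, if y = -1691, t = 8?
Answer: (-544253423*√26 + 294493804*I)/(-915*I + 1691*√26) ≈ -3.2185e+5 - 0.19394*I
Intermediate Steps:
M = 8 (M = 0 + 8 = 8)
d(X) = √(8 + X)
m(B, A) = 1/(-A/1691 + I*√26) (m(B, A) = 1/(√(8 - 34) + A/(-1691)) = 1/(√(-26) + A*(-1/1691)) = 1/(I*√26 - A/1691) = 1/(-A/1691 + I*√26))
m(976, -915) - 321853 = -1691/(-915 - 1691*I*√26) - 321853 = -321853 - 1691/(-915 - 1691*I*√26)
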